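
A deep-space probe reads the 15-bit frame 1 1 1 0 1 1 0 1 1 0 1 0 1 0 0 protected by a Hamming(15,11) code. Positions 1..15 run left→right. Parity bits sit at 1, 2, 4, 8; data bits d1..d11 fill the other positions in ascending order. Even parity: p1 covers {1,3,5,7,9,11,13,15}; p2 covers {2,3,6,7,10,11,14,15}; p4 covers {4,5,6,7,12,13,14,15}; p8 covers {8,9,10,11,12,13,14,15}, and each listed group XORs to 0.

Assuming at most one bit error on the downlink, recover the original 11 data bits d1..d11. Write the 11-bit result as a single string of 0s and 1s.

11101010100

s1 (pos 1,3,5,7,9,11,13,15): 1⊕1⊕1⊕0⊕1⊕1⊕1⊕0 = 0
s2 (pos 2,3,6,7,10,11,14,15): 1⊕1⊕1⊕0⊕0⊕1⊕0⊕0 = 0
s4 (pos 4,5,6,7,12,13,14,15): 0⊕1⊕1⊕0⊕0⊕1⊕0⊕0 = 1
s8 (pos 8,9,10,11,12,13,14,15): 1⊕1⊕0⊕1⊕0⊕1⊕0⊕0 = 0
Syndrome s8…s1 = 0100 → error at position 4.
Flip position 4: 111011011010100 → 111111011010100
Read data bits from positions 3,5,6,7,9,10,11,12,13,14,15: 11101010100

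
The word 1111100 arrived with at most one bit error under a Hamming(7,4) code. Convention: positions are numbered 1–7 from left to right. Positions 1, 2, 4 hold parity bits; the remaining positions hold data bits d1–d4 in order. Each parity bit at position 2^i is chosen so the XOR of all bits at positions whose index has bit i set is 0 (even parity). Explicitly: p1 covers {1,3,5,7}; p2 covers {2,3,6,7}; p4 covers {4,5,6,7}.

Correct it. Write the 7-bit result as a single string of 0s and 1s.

0111100

s1 (pos 1,3,5,7): 1⊕1⊕1⊕0 = 1
s2 (pos 2,3,6,7): 1⊕1⊕0⊕0 = 0
s4 (pos 4,5,6,7): 1⊕1⊕0⊕0 = 0
Syndrome s4…s1 = 001 → error at position 1.
Flip position 1: 1111100 → 0111100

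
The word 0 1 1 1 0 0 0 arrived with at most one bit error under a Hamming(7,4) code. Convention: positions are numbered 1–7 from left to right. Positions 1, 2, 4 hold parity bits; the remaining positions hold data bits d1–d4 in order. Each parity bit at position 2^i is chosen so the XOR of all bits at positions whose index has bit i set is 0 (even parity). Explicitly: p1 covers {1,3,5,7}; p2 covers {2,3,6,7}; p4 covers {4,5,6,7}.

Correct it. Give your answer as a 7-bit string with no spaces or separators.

s1 (pos 1,3,5,7): 0⊕1⊕0⊕0 = 1
s2 (pos 2,3,6,7): 1⊕1⊕0⊕0 = 0
s4 (pos 4,5,6,7): 1⊕0⊕0⊕0 = 1
Syndrome s4…s1 = 101 → error at position 5.
Flip position 5: 0111000 → 0111100

0111100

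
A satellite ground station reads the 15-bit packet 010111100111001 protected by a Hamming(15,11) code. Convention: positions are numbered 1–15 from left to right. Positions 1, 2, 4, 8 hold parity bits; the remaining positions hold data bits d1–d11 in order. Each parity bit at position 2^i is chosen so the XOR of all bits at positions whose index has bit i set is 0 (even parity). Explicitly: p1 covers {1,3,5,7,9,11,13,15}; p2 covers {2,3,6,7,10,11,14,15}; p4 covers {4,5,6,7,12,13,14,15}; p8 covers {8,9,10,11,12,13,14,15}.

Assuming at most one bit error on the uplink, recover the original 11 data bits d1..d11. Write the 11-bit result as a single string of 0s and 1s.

s1 (pos 1,3,5,7,9,11,13,15): 0⊕0⊕1⊕1⊕0⊕1⊕0⊕1 = 0
s2 (pos 2,3,6,7,10,11,14,15): 1⊕0⊕1⊕1⊕1⊕1⊕0⊕1 = 0
s4 (pos 4,5,6,7,12,13,14,15): 1⊕1⊕1⊕1⊕1⊕0⊕0⊕1 = 0
s8 (pos 8,9,10,11,12,13,14,15): 0⊕0⊕1⊕1⊕1⊕0⊕0⊕1 = 0
Syndrome s8…s1 = 0000 → no error.
Read data bits from positions 3,5,6,7,9,10,11,12,13,14,15: 01110111001

01110111001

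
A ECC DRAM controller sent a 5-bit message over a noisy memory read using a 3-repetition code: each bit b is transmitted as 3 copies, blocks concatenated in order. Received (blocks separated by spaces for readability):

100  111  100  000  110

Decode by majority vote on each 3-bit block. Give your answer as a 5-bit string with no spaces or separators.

01001

Block 1 (100): 1 one → 0
Block 2 (111): 3 ones → 1
Block 3 (100): 1 one → 0
Block 4 (000): 0 ones → 0
Block 5 (110): 2 ones → 1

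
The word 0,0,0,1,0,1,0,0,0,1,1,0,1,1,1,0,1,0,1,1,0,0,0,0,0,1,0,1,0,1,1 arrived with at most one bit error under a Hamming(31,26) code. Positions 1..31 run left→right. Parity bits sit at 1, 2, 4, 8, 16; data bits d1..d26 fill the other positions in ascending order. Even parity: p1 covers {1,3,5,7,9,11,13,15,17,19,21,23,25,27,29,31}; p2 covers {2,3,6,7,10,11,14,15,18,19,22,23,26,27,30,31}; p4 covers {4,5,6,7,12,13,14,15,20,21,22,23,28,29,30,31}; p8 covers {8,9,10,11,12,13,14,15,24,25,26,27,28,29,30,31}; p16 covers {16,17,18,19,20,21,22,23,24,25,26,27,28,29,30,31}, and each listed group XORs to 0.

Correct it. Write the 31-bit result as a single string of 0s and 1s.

0001010001101110101100000101001

s1 (pos 1,3,5,7,9,11,13,15,17,19,21,23,25,27,29,31): 0⊕0⊕0⊕0⊕0⊕1⊕1⊕1⊕1⊕1⊕0⊕0⊕0⊕0⊕0⊕1 = 0
s2 (pos 2,3,6,7,10,11,14,15,18,19,22,23,26,27,30,31): 0⊕0⊕1⊕0⊕1⊕1⊕1⊕1⊕0⊕1⊕0⊕0⊕1⊕0⊕1⊕1 = 1
s4 (pos 4,5,6,7,12,13,14,15,20,21,22,23,28,29,30,31): 1⊕0⊕1⊕0⊕0⊕1⊕1⊕1⊕1⊕0⊕0⊕0⊕1⊕0⊕1⊕1 = 1
s8 (pos 8,9,10,11,12,13,14,15,24,25,26,27,28,29,30,31): 0⊕0⊕1⊕1⊕0⊕1⊕1⊕1⊕0⊕0⊕1⊕0⊕1⊕0⊕1⊕1 = 1
s16 (pos 16,17,18,19,20,21,22,23,24,25,26,27,28,29,30,31): 0⊕1⊕0⊕1⊕1⊕0⊕0⊕0⊕0⊕0⊕1⊕0⊕1⊕0⊕1⊕1 = 1
Syndrome s16…s1 = 11110 → error at position 30.
Flip position 30: 0001010001101110101100000101011 → 0001010001101110101100000101001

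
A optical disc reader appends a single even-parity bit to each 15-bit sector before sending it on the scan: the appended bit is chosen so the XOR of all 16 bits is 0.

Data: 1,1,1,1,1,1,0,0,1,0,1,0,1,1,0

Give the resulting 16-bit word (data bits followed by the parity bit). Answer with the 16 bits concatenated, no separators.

1111110010101100

XOR of the 15 data bits: 1⊕1⊕1⊕1⊕1⊕1⊕0⊕0⊕1⊕0⊕1⊕0⊕1⊕1⊕0 = 0
Parity bit = 0 (so all 16 bits XOR to 0).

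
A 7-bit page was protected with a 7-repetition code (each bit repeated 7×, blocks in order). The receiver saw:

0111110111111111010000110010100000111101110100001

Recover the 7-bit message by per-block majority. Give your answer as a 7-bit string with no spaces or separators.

1100010

Block 1 (0111110): 5 ones → 1
Block 2 (1111111): 7 ones → 1
Block 3 (1101000): 3 ones → 0
Block 4 (0110010): 3 ones → 0
Block 5 (1000001): 2 ones → 0
Block 6 (1110111): 6 ones → 1
Block 7 (0100001): 2 ones → 0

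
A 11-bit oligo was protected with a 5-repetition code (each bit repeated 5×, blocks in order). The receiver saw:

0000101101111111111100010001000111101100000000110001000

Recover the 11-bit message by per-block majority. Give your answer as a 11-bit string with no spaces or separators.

01110010000

Block 1 (00001): 1 one → 0
Block 2 (01101): 3 ones → 1
Block 3 (11111): 5 ones → 1
Block 4 (11111): 5 ones → 1
Block 5 (00010): 1 one → 0
Block 6 (00100): 1 one → 0
Block 7 (01111): 4 ones → 1
Block 8 (01100): 2 ones → 0
Block 9 (00000): 0 ones → 0
Block 10 (01100): 2 ones → 0
Block 11 (01000): 1 one → 0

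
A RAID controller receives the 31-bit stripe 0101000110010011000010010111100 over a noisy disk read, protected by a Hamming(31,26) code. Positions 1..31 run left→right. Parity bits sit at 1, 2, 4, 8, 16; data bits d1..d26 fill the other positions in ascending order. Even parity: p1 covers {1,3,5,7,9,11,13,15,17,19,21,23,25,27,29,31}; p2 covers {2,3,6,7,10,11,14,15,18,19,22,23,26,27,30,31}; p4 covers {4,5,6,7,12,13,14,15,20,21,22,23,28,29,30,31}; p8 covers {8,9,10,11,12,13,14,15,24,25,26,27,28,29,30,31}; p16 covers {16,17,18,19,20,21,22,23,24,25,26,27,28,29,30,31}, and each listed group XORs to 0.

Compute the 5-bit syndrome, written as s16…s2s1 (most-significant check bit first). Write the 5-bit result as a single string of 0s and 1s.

s1 (pos 1,3,5,7,9,11,13,15,17,19,21,23,25,27,29,31): 0⊕0⊕0⊕0⊕1⊕0⊕0⊕1⊕0⊕0⊕1⊕0⊕0⊕1⊕1⊕0 = 1
s2 (pos 2,3,6,7,10,11,14,15,18,19,22,23,26,27,30,31): 1⊕0⊕0⊕0⊕0⊕0⊕0⊕1⊕0⊕0⊕0⊕0⊕1⊕1⊕0⊕0 = 0
s4 (pos 4,5,6,7,12,13,14,15,20,21,22,23,28,29,30,31): 1⊕0⊕0⊕0⊕1⊕0⊕0⊕1⊕0⊕1⊕0⊕0⊕1⊕1⊕0⊕0 = 0
s8 (pos 8,9,10,11,12,13,14,15,24,25,26,27,28,29,30,31): 1⊕1⊕0⊕0⊕1⊕0⊕0⊕1⊕1⊕0⊕1⊕1⊕1⊕1⊕0⊕0 = 1
s16 (pos 16,17,18,19,20,21,22,23,24,25,26,27,28,29,30,31): 1⊕0⊕0⊕0⊕0⊕1⊕0⊕0⊕1⊕0⊕1⊕1⊕1⊕1⊕0⊕0 = 1
Syndrome s16…s1 = 11001 → error at position 25.

11001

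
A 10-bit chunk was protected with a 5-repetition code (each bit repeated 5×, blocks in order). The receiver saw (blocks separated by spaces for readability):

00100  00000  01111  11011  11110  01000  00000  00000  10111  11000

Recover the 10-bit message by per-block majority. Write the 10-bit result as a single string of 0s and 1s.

0011100010

Block 1 (00100): 1 one → 0
Block 2 (00000): 0 ones → 0
Block 3 (01111): 4 ones → 1
Block 4 (11011): 4 ones → 1
Block 5 (11110): 4 ones → 1
Block 6 (01000): 1 one → 0
Block 7 (00000): 0 ones → 0
Block 8 (00000): 0 ones → 0
Block 9 (10111): 4 ones → 1
Block 10 (11000): 2 ones → 0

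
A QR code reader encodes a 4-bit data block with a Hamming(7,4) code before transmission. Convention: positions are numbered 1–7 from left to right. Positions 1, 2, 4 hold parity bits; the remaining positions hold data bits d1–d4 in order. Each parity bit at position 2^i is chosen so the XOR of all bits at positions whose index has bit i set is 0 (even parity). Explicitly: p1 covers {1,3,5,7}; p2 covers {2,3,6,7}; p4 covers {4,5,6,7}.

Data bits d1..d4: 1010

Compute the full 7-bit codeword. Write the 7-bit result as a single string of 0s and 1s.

Place data at non-parity positions: p1 p2 1 p4 0 1 0
p1 (pos 1,3,5,7): XOR of data positions = 1⊕0⊕0 = 1
p2 (pos 2,3,6,7): XOR of data positions = 1⊕1⊕0 = 0
p4 (pos 4,5,6,7): XOR of data positions = 0⊕1⊕0 = 1
Codeword: 1011010

1011010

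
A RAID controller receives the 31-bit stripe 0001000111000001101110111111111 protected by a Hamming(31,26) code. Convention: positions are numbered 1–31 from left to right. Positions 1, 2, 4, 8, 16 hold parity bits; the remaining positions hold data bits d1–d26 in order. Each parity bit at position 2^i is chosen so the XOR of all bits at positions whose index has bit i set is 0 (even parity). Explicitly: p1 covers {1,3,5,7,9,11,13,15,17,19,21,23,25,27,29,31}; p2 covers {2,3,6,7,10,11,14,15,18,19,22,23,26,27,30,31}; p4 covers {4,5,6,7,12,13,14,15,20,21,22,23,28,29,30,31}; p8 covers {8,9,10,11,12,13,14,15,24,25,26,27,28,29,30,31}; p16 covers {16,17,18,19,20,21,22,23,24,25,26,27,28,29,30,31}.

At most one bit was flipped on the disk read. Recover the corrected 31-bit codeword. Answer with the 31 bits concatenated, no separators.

0001000111100001101110111111111

s1 (pos 1,3,5,7,9,11,13,15,17,19,21,23,25,27,29,31): 0⊕0⊕0⊕0⊕1⊕0⊕0⊕0⊕1⊕1⊕1⊕1⊕1⊕1⊕1⊕1 = 1
s2 (pos 2,3,6,7,10,11,14,15,18,19,22,23,26,27,30,31): 0⊕0⊕0⊕0⊕1⊕0⊕0⊕0⊕0⊕1⊕0⊕1⊕1⊕1⊕1⊕1 = 1
s4 (pos 4,5,6,7,12,13,14,15,20,21,22,23,28,29,30,31): 1⊕0⊕0⊕0⊕0⊕0⊕0⊕0⊕1⊕1⊕0⊕1⊕1⊕1⊕1⊕1 = 0
s8 (pos 8,9,10,11,12,13,14,15,24,25,26,27,28,29,30,31): 1⊕1⊕1⊕0⊕0⊕0⊕0⊕0⊕1⊕1⊕1⊕1⊕1⊕1⊕1⊕1 = 1
s16 (pos 16,17,18,19,20,21,22,23,24,25,26,27,28,29,30,31): 1⊕1⊕0⊕1⊕1⊕1⊕0⊕1⊕1⊕1⊕1⊕1⊕1⊕1⊕1⊕1 = 0
Syndrome s16…s1 = 01011 → error at position 11.
Flip position 11: 0001000111000001101110111111111 → 0001000111100001101110111111111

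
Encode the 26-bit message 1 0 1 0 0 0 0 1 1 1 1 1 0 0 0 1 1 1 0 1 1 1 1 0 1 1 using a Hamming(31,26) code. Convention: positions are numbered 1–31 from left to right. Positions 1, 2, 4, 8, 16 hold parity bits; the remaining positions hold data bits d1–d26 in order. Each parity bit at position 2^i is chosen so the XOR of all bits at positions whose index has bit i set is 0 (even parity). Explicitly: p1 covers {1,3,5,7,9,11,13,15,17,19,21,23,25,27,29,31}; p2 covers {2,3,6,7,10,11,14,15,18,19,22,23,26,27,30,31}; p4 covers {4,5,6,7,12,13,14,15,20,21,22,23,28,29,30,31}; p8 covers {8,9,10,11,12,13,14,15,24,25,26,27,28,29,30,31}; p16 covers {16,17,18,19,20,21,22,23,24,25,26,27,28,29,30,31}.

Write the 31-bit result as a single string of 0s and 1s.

1011010000011110100011101111011

Place data at non-parity positions: p1 p2 1 p4 0 1 0 p8 0 0 0 1 1 1 1 p16 1 0 0 0 1 1 1 0 1 1 1 1 0 1 1
p1 (pos 1,3,5,7,9,11,13,15,17,19,21,23,25,27,29,31): XOR of data positions = 1⊕0⊕0⊕0⊕0⊕1⊕1⊕1⊕0⊕1⊕1⊕1⊕1⊕0⊕1 = 1
p2 (pos 2,3,6,7,10,11,14,15,18,19,22,23,26,27,30,31): XOR of data positions = 1⊕1⊕0⊕0⊕0⊕1⊕1⊕0⊕0⊕1⊕1⊕1⊕1⊕1⊕1 = 0
p4 (pos 4,5,6,7,12,13,14,15,20,21,22,23,28,29,30,31): XOR of data positions = 0⊕1⊕0⊕1⊕1⊕1⊕1⊕0⊕1⊕1⊕1⊕1⊕0⊕1⊕1 = 1
p8 (pos 8,9,10,11,12,13,14,15,24,25,26,27,28,29,30,31): XOR of data positions = 0⊕0⊕0⊕1⊕1⊕1⊕1⊕0⊕1⊕1⊕1⊕1⊕0⊕1⊕1 = 0
p16 (pos 16,17,18,19,20,21,22,23,24,25,26,27,28,29,30,31): XOR of data positions = 1⊕0⊕0⊕0⊕1⊕1⊕1⊕0⊕1⊕1⊕1⊕1⊕0⊕1⊕1 = 0
Codeword: 1011010000011110100011101111011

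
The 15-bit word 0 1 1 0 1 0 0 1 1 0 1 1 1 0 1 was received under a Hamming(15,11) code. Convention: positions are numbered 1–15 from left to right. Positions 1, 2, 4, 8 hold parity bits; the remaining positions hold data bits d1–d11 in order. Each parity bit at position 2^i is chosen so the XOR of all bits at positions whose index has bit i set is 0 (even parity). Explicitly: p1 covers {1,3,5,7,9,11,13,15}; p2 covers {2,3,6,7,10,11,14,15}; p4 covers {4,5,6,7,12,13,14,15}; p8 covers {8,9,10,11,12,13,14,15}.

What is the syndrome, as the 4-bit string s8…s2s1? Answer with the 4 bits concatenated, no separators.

s1 (pos 1,3,5,7,9,11,13,15): 0⊕1⊕1⊕0⊕1⊕1⊕1⊕1 = 0
s2 (pos 2,3,6,7,10,11,14,15): 1⊕1⊕0⊕0⊕0⊕1⊕0⊕1 = 0
s4 (pos 4,5,6,7,12,13,14,15): 0⊕1⊕0⊕0⊕1⊕1⊕0⊕1 = 0
s8 (pos 8,9,10,11,12,13,14,15): 1⊕1⊕0⊕1⊕1⊕1⊕0⊕1 = 0
Syndrome s8…s1 = 0000 → no error.

0000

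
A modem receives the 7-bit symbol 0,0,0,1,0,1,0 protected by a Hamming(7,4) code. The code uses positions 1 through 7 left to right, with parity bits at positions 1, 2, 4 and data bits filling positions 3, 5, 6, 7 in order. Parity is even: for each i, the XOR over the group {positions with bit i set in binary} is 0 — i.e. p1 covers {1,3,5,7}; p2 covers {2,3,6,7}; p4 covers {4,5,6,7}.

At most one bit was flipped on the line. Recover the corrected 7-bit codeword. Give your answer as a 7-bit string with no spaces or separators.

0101010

s1 (pos 1,3,5,7): 0⊕0⊕0⊕0 = 0
s2 (pos 2,3,6,7): 0⊕0⊕1⊕0 = 1
s4 (pos 4,5,6,7): 1⊕0⊕1⊕0 = 0
Syndrome s4…s1 = 010 → error at position 2.
Flip position 2: 0001010 → 0101010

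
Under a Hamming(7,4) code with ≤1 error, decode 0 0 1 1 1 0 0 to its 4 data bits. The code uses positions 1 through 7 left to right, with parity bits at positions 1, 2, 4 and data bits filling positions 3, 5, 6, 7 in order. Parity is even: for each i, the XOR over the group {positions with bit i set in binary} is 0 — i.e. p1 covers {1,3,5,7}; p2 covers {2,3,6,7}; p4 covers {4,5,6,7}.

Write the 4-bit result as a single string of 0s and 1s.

s1 (pos 1,3,5,7): 0⊕1⊕1⊕0 = 0
s2 (pos 2,3,6,7): 0⊕1⊕0⊕0 = 1
s4 (pos 4,5,6,7): 1⊕1⊕0⊕0 = 0
Syndrome s4…s1 = 010 → error at position 2.
Flip position 2: 0011100 → 0111100
Read data bits from positions 3,5,6,7: 1100

1100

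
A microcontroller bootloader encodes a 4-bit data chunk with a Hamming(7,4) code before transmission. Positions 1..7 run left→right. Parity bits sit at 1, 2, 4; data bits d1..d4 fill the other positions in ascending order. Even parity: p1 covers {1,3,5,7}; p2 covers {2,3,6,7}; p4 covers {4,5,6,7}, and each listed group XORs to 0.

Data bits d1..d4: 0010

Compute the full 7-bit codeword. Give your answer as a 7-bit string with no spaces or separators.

Place data at non-parity positions: p1 p2 0 p4 0 1 0
p1 (pos 1,3,5,7): XOR of data positions = 0⊕0⊕0 = 0
p2 (pos 2,3,6,7): XOR of data positions = 0⊕1⊕0 = 1
p4 (pos 4,5,6,7): XOR of data positions = 0⊕1⊕0 = 1
Codeword: 0101010

0101010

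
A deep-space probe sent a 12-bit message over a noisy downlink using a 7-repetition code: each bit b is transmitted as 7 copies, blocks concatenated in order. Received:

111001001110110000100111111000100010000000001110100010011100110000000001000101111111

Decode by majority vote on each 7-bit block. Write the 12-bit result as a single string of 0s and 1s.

Block 1 (1110010): 4 ones → 1
Block 2 (0111011): 5 ones → 1
Block 3 (0000100): 1 one → 0
Block 4 (1111110): 6 ones → 1
Block 5 (0010001): 2 ones → 0
Block 6 (0000000): 0 ones → 0
Block 7 (0011101): 4 ones → 1
Block 8 (0001001): 2 ones → 0
Block 9 (1100110): 4 ones → 1
Block 10 (0000000): 0 ones → 0
Block 11 (0100010): 2 ones → 0
Block 12 (1111111): 7 ones → 1

110100101001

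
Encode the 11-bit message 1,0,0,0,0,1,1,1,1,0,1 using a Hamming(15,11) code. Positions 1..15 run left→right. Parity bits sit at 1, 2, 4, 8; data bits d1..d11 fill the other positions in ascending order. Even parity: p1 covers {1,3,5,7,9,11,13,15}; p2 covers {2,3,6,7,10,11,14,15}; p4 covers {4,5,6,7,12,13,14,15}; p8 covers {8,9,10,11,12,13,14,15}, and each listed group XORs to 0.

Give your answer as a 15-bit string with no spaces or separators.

Place data at non-parity positions: p1 p2 1 p4 0 0 0 p8 0 1 1 1 1 0 1
p1 (pos 1,3,5,7,9,11,13,15): XOR of data positions = 1⊕0⊕0⊕0⊕1⊕1⊕1 = 0
p2 (pos 2,3,6,7,10,11,14,15): XOR of data positions = 1⊕0⊕0⊕1⊕1⊕0⊕1 = 0
p4 (pos 4,5,6,7,12,13,14,15): XOR of data positions = 0⊕0⊕0⊕1⊕1⊕0⊕1 = 1
p8 (pos 8,9,10,11,12,13,14,15): XOR of data positions = 0⊕1⊕1⊕1⊕1⊕0⊕1 = 1
Codeword: 001100010111101

001100010111101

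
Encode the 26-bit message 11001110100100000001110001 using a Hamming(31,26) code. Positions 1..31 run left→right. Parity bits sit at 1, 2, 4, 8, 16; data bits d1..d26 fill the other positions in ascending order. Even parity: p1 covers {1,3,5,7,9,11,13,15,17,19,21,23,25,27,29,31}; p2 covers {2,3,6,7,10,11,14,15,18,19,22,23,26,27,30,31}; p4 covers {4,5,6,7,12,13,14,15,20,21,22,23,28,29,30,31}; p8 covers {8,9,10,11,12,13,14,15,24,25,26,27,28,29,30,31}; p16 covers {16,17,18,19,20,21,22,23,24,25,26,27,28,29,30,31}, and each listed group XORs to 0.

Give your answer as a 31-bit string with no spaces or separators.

1011100011101001100000001110001

Place data at non-parity positions: p1 p2 1 p4 1 0 0 p8 1 1 1 0 1 0 0 p16 1 0 0 0 0 0 0 0 1 1 1 0 0 0 1
p1 (pos 1,3,5,7,9,11,13,15,17,19,21,23,25,27,29,31): XOR of data positions = 1⊕1⊕0⊕1⊕1⊕1⊕0⊕1⊕0⊕0⊕0⊕1⊕1⊕0⊕1 = 1
p2 (pos 2,3,6,7,10,11,14,15,18,19,22,23,26,27,30,31): XOR of data positions = 1⊕0⊕0⊕1⊕1⊕0⊕0⊕0⊕0⊕0⊕0⊕1⊕1⊕0⊕1 = 0
p4 (pos 4,5,6,7,12,13,14,15,20,21,22,23,28,29,30,31): XOR of data positions = 1⊕0⊕0⊕0⊕1⊕0⊕0⊕0⊕0⊕0⊕0⊕0⊕0⊕0⊕1 = 1
p8 (pos 8,9,10,11,12,13,14,15,24,25,26,27,28,29,30,31): XOR of data positions = 1⊕1⊕1⊕0⊕1⊕0⊕0⊕0⊕1⊕1⊕1⊕0⊕0⊕0⊕1 = 0
p16 (pos 16,17,18,19,20,21,22,23,24,25,26,27,28,29,30,31): XOR of data positions = 1⊕0⊕0⊕0⊕0⊕0⊕0⊕0⊕1⊕1⊕1⊕0⊕0⊕0⊕1 = 1
Codeword: 1011100011101001100000001110001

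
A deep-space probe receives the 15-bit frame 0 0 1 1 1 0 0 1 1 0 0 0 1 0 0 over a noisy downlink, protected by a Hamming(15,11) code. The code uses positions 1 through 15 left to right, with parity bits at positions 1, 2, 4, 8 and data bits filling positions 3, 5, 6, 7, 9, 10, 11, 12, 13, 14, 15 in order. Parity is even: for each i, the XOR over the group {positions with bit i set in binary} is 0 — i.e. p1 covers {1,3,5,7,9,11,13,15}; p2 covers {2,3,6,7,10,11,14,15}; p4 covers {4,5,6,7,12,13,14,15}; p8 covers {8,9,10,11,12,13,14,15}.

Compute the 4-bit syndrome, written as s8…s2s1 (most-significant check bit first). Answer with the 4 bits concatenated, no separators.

s1 (pos 1,3,5,7,9,11,13,15): 0⊕1⊕1⊕0⊕1⊕0⊕1⊕0 = 0
s2 (pos 2,3,6,7,10,11,14,15): 0⊕1⊕0⊕0⊕0⊕0⊕0⊕0 = 1
s4 (pos 4,5,6,7,12,13,14,15): 1⊕1⊕0⊕0⊕0⊕1⊕0⊕0 = 1
s8 (pos 8,9,10,11,12,13,14,15): 1⊕1⊕0⊕0⊕0⊕1⊕0⊕0 = 1
Syndrome s8…s1 = 1110 → error at position 14.

1110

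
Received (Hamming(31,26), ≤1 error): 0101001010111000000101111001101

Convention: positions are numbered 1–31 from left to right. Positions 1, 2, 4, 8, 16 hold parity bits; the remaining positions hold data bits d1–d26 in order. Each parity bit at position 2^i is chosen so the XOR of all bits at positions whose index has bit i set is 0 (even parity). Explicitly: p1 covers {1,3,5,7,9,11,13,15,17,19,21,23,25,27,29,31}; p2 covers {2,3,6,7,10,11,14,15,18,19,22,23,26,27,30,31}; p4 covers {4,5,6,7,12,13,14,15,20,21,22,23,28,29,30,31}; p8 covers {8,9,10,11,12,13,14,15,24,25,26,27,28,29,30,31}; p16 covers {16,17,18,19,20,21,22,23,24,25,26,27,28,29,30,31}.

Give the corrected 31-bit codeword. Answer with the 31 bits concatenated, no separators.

0101001110111000000101111001101

s1 (pos 1,3,5,7,9,11,13,15,17,19,21,23,25,27,29,31): 0⊕0⊕0⊕1⊕1⊕1⊕1⊕0⊕0⊕0⊕0⊕1⊕1⊕0⊕1⊕1 = 0
s2 (pos 2,3,6,7,10,11,14,15,18,19,22,23,26,27,30,31): 1⊕0⊕0⊕1⊕0⊕1⊕0⊕0⊕0⊕0⊕1⊕1⊕0⊕0⊕0⊕1 = 0
s4 (pos 4,5,6,7,12,13,14,15,20,21,22,23,28,29,30,31): 1⊕0⊕0⊕1⊕1⊕1⊕0⊕0⊕1⊕0⊕1⊕1⊕1⊕1⊕0⊕1 = 0
s8 (pos 8,9,10,11,12,13,14,15,24,25,26,27,28,29,30,31): 0⊕1⊕0⊕1⊕1⊕1⊕0⊕0⊕1⊕1⊕0⊕0⊕1⊕1⊕0⊕1 = 1
s16 (pos 16,17,18,19,20,21,22,23,24,25,26,27,28,29,30,31): 0⊕0⊕0⊕0⊕1⊕0⊕1⊕1⊕1⊕1⊕0⊕0⊕1⊕1⊕0⊕1 = 0
Syndrome s16…s1 = 01000 → error at position 8.
Flip position 8: 0101001010111000000101111001101 → 0101001110111000000101111001101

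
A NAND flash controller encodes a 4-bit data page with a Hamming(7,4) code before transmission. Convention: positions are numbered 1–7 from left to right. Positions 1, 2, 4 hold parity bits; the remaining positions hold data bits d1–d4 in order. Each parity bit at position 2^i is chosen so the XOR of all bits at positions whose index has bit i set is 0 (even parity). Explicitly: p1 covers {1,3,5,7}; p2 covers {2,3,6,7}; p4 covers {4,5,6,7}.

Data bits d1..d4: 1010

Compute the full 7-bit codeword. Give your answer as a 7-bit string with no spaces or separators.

Place data at non-parity positions: p1 p2 1 p4 0 1 0
p1 (pos 1,3,5,7): XOR of data positions = 1⊕0⊕0 = 1
p2 (pos 2,3,6,7): XOR of data positions = 1⊕1⊕0 = 0
p4 (pos 4,5,6,7): XOR of data positions = 0⊕1⊕0 = 1
Codeword: 1011010

1011010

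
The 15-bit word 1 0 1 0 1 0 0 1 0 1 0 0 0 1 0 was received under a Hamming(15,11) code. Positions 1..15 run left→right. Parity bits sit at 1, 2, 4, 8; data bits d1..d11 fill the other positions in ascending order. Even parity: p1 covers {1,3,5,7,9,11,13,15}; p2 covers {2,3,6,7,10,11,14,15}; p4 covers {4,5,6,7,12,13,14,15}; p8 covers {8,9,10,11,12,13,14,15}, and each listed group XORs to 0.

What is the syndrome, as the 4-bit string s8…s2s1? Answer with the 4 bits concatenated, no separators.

1011

s1 (pos 1,3,5,7,9,11,13,15): 1⊕1⊕1⊕0⊕0⊕0⊕0⊕0 = 1
s2 (pos 2,3,6,7,10,11,14,15): 0⊕1⊕0⊕0⊕1⊕0⊕1⊕0 = 1
s4 (pos 4,5,6,7,12,13,14,15): 0⊕1⊕0⊕0⊕0⊕0⊕1⊕0 = 0
s8 (pos 8,9,10,11,12,13,14,15): 1⊕0⊕1⊕0⊕0⊕0⊕1⊕0 = 1
Syndrome s8…s1 = 1011 → error at position 11.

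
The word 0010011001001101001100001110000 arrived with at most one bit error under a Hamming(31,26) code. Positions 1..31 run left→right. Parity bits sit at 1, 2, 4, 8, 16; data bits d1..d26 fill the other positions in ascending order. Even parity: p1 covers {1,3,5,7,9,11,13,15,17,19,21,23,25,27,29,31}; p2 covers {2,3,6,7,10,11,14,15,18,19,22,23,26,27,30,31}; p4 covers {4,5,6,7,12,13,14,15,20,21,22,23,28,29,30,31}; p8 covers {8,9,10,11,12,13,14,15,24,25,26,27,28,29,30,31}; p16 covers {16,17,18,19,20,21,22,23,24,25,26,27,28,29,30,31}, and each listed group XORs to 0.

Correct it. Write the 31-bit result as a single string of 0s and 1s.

0011011001001101001100001110000

s1 (pos 1,3,5,7,9,11,13,15,17,19,21,23,25,27,29,31): 0⊕1⊕0⊕1⊕0⊕0⊕1⊕0⊕0⊕1⊕0⊕0⊕1⊕1⊕0⊕0 = 0
s2 (pos 2,3,6,7,10,11,14,15,18,19,22,23,26,27,30,31): 0⊕1⊕1⊕1⊕1⊕0⊕1⊕0⊕0⊕1⊕0⊕0⊕1⊕1⊕0⊕0 = 0
s4 (pos 4,5,6,7,12,13,14,15,20,21,22,23,28,29,30,31): 0⊕0⊕1⊕1⊕0⊕1⊕1⊕0⊕1⊕0⊕0⊕0⊕0⊕0⊕0⊕0 = 1
s8 (pos 8,9,10,11,12,13,14,15,24,25,26,27,28,29,30,31): 0⊕0⊕1⊕0⊕0⊕1⊕1⊕0⊕0⊕1⊕1⊕1⊕0⊕0⊕0⊕0 = 0
s16 (pos 16,17,18,19,20,21,22,23,24,25,26,27,28,29,30,31): 1⊕0⊕0⊕1⊕1⊕0⊕0⊕0⊕0⊕1⊕1⊕1⊕0⊕0⊕0⊕0 = 0
Syndrome s16…s1 = 00100 → error at position 4.
Flip position 4: 0010011001001101001100001110000 → 0011011001001101001100001110000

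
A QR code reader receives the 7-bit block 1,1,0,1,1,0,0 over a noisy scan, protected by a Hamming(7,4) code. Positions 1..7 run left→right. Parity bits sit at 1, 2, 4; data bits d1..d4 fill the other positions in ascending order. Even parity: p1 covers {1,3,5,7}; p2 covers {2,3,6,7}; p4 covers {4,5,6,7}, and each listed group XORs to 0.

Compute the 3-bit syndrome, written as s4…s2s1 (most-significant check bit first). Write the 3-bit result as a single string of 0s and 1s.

s1 (pos 1,3,5,7): 1⊕0⊕1⊕0 = 0
s2 (pos 2,3,6,7): 1⊕0⊕0⊕0 = 1
s4 (pos 4,5,6,7): 1⊕1⊕0⊕0 = 0
Syndrome s4…s1 = 010 → error at position 2.

010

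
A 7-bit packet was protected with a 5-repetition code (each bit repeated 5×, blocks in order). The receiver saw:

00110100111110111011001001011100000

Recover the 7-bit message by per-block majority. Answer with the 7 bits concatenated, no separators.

Block 1 (00110): 2 ones → 0
Block 2 (10011): 3 ones → 1
Block 3 (11101): 4 ones → 1
Block 4 (11011): 4 ones → 1
Block 5 (00100): 1 one → 0
Block 6 (10111): 4 ones → 1
Block 7 (00000): 0 ones → 0

0111010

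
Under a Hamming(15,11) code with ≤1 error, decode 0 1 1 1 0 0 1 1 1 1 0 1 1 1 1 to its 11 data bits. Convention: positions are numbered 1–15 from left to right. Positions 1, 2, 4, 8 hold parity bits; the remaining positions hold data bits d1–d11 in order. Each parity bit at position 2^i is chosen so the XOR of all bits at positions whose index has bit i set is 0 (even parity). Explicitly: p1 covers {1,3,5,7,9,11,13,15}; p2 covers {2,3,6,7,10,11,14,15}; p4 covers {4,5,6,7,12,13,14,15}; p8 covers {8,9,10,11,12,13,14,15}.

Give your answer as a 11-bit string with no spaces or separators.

10010101111

s1 (pos 1,3,5,7,9,11,13,15): 0⊕1⊕0⊕1⊕1⊕0⊕1⊕1 = 1
s2 (pos 2,3,6,7,10,11,14,15): 1⊕1⊕0⊕1⊕1⊕0⊕1⊕1 = 0
s4 (pos 4,5,6,7,12,13,14,15): 1⊕0⊕0⊕1⊕1⊕1⊕1⊕1 = 0
s8 (pos 8,9,10,11,12,13,14,15): 1⊕1⊕1⊕0⊕1⊕1⊕1⊕1 = 1
Syndrome s8…s1 = 1001 → error at position 9.
Flip position 9: 011100111101111 → 011100110101111
Read data bits from positions 3,5,6,7,9,10,11,12,13,14,15: 10010101111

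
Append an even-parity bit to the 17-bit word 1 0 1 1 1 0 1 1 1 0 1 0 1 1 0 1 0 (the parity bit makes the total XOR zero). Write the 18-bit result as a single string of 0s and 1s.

XOR of the 17 data bits: 1⊕0⊕1⊕1⊕1⊕0⊕1⊕1⊕1⊕0⊕1⊕0⊕1⊕1⊕0⊕1⊕0 = 1
Parity bit = 1 (so all 18 bits XOR to 0).

101110111010110101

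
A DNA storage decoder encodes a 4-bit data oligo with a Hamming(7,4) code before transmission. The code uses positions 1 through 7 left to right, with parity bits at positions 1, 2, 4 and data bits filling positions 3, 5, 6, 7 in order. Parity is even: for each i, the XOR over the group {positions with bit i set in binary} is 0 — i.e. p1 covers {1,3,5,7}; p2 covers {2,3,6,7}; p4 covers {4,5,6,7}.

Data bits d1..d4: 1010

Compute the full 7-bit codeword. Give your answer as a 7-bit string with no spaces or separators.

1011010

Place data at non-parity positions: p1 p2 1 p4 0 1 0
p1 (pos 1,3,5,7): XOR of data positions = 1⊕0⊕0 = 1
p2 (pos 2,3,6,7): XOR of data positions = 1⊕1⊕0 = 0
p4 (pos 4,5,6,7): XOR of data positions = 0⊕1⊕0 = 1
Codeword: 1011010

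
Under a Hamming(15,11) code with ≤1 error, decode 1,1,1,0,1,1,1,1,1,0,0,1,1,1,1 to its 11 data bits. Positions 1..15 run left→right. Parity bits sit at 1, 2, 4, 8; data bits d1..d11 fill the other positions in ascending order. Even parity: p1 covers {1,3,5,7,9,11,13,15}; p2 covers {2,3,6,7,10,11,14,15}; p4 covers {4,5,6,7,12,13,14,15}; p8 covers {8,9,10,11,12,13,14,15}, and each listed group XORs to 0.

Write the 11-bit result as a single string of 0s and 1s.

10111001111

s1 (pos 1,3,5,7,9,11,13,15): 1⊕1⊕1⊕1⊕1⊕0⊕1⊕1 = 1
s2 (pos 2,3,6,7,10,11,14,15): 1⊕1⊕1⊕1⊕0⊕0⊕1⊕1 = 0
s4 (pos 4,5,6,7,12,13,14,15): 0⊕1⊕1⊕1⊕1⊕1⊕1⊕1 = 1
s8 (pos 8,9,10,11,12,13,14,15): 1⊕1⊕0⊕0⊕1⊕1⊕1⊕1 = 0
Syndrome s8…s1 = 0101 → error at position 5.
Flip position 5: 111011111001111 → 111001111001111
Read data bits from positions 3,5,6,7,9,10,11,12,13,14,15: 10111001111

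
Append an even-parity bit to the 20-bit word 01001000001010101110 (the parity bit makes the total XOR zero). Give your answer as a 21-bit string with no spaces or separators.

010010000010101011100

XOR of the 20 data bits: 0⊕1⊕0⊕0⊕1⊕0⊕0⊕0⊕0⊕0⊕1⊕0⊕1⊕0⊕1⊕0⊕1⊕1⊕1⊕0 = 0
Parity bit = 0 (so all 21 bits XOR to 0).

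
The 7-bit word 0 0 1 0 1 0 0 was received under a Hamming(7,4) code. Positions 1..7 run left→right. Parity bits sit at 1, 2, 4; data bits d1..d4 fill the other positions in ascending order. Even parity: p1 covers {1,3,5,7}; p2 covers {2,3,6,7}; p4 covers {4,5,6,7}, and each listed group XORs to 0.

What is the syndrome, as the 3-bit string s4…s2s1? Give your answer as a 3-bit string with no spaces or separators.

s1 (pos 1,3,5,7): 0⊕1⊕1⊕0 = 0
s2 (pos 2,3,6,7): 0⊕1⊕0⊕0 = 1
s4 (pos 4,5,6,7): 0⊕1⊕0⊕0 = 1
Syndrome s4…s1 = 110 → error at position 6.

110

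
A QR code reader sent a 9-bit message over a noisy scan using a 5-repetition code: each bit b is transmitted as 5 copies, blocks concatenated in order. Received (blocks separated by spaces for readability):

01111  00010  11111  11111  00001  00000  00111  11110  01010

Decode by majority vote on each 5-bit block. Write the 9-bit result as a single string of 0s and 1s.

Block 1 (01111): 4 ones → 1
Block 2 (00010): 1 one → 0
Block 3 (11111): 5 ones → 1
Block 4 (11111): 5 ones → 1
Block 5 (00001): 1 one → 0
Block 6 (00000): 0 ones → 0
Block 7 (00111): 3 ones → 1
Block 8 (11110): 4 ones → 1
Block 9 (01010): 2 ones → 0

101100110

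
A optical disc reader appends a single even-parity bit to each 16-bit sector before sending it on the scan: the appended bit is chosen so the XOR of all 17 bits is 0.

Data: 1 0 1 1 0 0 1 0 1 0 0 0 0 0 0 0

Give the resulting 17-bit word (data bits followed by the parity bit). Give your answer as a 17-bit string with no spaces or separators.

XOR of the 16 data bits: 1⊕0⊕1⊕1⊕0⊕0⊕1⊕0⊕1⊕0⊕0⊕0⊕0⊕0⊕0⊕0 = 1
Parity bit = 1 (so all 17 bits XOR to 0).

10110010100000001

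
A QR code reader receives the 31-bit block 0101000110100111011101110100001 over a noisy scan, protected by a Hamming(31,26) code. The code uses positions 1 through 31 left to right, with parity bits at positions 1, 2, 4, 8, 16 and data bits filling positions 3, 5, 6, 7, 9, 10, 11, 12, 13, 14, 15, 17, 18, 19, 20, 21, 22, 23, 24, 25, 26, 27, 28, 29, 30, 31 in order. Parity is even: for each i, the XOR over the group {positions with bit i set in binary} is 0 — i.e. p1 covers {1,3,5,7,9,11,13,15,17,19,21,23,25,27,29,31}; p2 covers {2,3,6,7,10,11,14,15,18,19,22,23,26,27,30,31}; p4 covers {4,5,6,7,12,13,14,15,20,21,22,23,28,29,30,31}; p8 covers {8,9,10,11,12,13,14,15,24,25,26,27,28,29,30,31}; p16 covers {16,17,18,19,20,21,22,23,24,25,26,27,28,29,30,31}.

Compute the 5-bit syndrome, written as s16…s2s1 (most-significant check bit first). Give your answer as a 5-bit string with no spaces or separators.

10100

s1 (pos 1,3,5,7,9,11,13,15,17,19,21,23,25,27,29,31): 0⊕0⊕0⊕0⊕1⊕1⊕0⊕1⊕0⊕1⊕0⊕1⊕0⊕0⊕0⊕1 = 0
s2 (pos 2,3,6,7,10,11,14,15,18,19,22,23,26,27,30,31): 1⊕0⊕0⊕0⊕0⊕1⊕1⊕1⊕1⊕1⊕1⊕1⊕1⊕0⊕0⊕1 = 0
s4 (pos 4,5,6,7,12,13,14,15,20,21,22,23,28,29,30,31): 1⊕0⊕0⊕0⊕0⊕0⊕1⊕1⊕1⊕0⊕1⊕1⊕0⊕0⊕0⊕1 = 1
s8 (pos 8,9,10,11,12,13,14,15,24,25,26,27,28,29,30,31): 1⊕1⊕0⊕1⊕0⊕0⊕1⊕1⊕1⊕0⊕1⊕0⊕0⊕0⊕0⊕1 = 0
s16 (pos 16,17,18,19,20,21,22,23,24,25,26,27,28,29,30,31): 1⊕0⊕1⊕1⊕1⊕0⊕1⊕1⊕1⊕0⊕1⊕0⊕0⊕0⊕0⊕1 = 1
Syndrome s16…s1 = 10100 → error at position 20.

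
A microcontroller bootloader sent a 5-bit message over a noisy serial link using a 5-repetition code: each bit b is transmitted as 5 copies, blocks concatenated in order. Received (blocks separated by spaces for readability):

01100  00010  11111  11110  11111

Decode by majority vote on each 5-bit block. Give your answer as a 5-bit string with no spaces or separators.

00111

Block 1 (01100): 2 ones → 0
Block 2 (00010): 1 one → 0
Block 3 (11111): 5 ones → 1
Block 4 (11110): 4 ones → 1
Block 5 (11111): 5 ones → 1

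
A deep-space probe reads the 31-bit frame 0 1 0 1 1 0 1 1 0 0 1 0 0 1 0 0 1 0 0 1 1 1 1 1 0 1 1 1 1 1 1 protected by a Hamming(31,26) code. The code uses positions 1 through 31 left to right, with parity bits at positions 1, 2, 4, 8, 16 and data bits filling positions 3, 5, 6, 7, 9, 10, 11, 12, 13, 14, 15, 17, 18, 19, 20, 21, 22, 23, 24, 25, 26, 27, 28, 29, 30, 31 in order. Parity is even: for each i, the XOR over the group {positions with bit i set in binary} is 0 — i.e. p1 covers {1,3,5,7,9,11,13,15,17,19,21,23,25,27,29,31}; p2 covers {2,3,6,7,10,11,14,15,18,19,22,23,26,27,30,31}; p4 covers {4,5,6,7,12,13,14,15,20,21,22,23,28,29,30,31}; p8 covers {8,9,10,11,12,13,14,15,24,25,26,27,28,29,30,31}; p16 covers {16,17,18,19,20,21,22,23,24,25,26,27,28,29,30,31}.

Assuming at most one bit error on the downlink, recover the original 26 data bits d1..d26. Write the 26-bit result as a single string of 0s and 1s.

s1 (pos 1,3,5,7,9,11,13,15,17,19,21,23,25,27,29,31): 0⊕0⊕1⊕1⊕0⊕1⊕0⊕0⊕1⊕0⊕1⊕1⊕0⊕1⊕1⊕1 = 1
s2 (pos 2,3,6,7,10,11,14,15,18,19,22,23,26,27,30,31): 1⊕0⊕0⊕1⊕0⊕1⊕1⊕0⊕0⊕0⊕1⊕1⊕1⊕1⊕1⊕1 = 0
s4 (pos 4,5,6,7,12,13,14,15,20,21,22,23,28,29,30,31): 1⊕1⊕0⊕1⊕0⊕0⊕1⊕0⊕1⊕1⊕1⊕1⊕1⊕1⊕1⊕1 = 0
s8 (pos 8,9,10,11,12,13,14,15,24,25,26,27,28,29,30,31): 1⊕0⊕0⊕1⊕0⊕0⊕1⊕0⊕1⊕0⊕1⊕1⊕1⊕1⊕1⊕1 = 0
s16 (pos 16,17,18,19,20,21,22,23,24,25,26,27,28,29,30,31): 0⊕1⊕0⊕0⊕1⊕1⊕1⊕1⊕1⊕0⊕1⊕1⊕1⊕1⊕1⊕1 = 0
Syndrome s16…s1 = 00001 → error at position 1.
Flip position 1: 0101101100100100100111110111111 → 1101101100100100100111110111111
Read data bits from positions 3,5,6,7,9,10,11,12,13,14,15,17,18,19,20,21,22,23,24,25,26,27,28,29,30,31: 01010010010100111110111111

01010010010100111110111111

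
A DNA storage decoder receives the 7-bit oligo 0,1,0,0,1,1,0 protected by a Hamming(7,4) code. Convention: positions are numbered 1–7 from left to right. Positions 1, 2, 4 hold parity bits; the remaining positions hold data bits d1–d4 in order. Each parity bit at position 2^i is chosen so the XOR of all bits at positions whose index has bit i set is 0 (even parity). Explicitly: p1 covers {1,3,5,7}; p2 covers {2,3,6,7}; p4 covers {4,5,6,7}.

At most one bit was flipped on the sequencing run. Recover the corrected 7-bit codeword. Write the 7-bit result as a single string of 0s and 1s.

s1 (pos 1,3,5,7): 0⊕0⊕1⊕0 = 1
s2 (pos 2,3,6,7): 1⊕0⊕1⊕0 = 0
s4 (pos 4,5,6,7): 0⊕1⊕1⊕0 = 0
Syndrome s4…s1 = 001 → error at position 1.
Flip position 1: 0100110 → 1100110

1100110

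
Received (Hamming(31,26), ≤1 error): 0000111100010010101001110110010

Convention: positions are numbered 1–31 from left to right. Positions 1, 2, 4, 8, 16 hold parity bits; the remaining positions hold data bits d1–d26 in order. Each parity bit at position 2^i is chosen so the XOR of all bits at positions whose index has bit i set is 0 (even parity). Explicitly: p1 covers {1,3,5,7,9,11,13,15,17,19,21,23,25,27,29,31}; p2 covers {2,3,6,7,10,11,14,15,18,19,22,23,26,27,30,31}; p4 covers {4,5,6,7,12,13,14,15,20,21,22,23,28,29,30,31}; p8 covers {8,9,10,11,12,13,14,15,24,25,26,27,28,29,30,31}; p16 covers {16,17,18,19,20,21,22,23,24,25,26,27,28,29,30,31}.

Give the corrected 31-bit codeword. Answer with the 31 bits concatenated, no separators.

s1 (pos 1,3,5,7,9,11,13,15,17,19,21,23,25,27,29,31): 0⊕0⊕1⊕1⊕0⊕0⊕0⊕1⊕1⊕1⊕0⊕1⊕0⊕1⊕0⊕0 = 1
s2 (pos 2,3,6,7,10,11,14,15,18,19,22,23,26,27,30,31): 0⊕0⊕1⊕1⊕0⊕0⊕0⊕1⊕0⊕1⊕1⊕1⊕1⊕1⊕1⊕0 = 1
s4 (pos 4,5,6,7,12,13,14,15,20,21,22,23,28,29,30,31): 0⊕1⊕1⊕1⊕1⊕0⊕0⊕1⊕0⊕0⊕1⊕1⊕0⊕0⊕1⊕0 = 0
s8 (pos 8,9,10,11,12,13,14,15,24,25,26,27,28,29,30,31): 1⊕0⊕0⊕0⊕1⊕0⊕0⊕1⊕1⊕0⊕1⊕1⊕0⊕0⊕1⊕0 = 1
s16 (pos 16,17,18,19,20,21,22,23,24,25,26,27,28,29,30,31): 0⊕1⊕0⊕1⊕0⊕0⊕1⊕1⊕1⊕0⊕1⊕1⊕0⊕0⊕1⊕0 = 0
Syndrome s16…s1 = 01011 → error at position 11.
Flip position 11: 0000111100010010101001110110010 → 0000111100110010101001110110010

0000111100110010101001110110010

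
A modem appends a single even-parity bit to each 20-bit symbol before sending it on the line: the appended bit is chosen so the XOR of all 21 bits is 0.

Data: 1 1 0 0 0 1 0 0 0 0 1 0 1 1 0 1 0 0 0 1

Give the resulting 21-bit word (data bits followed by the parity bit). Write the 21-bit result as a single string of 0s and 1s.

XOR of the 20 data bits: 1⊕1⊕0⊕0⊕0⊕1⊕0⊕0⊕0⊕0⊕1⊕0⊕1⊕1⊕0⊕1⊕0⊕0⊕0⊕1 = 0
Parity bit = 0 (so all 21 bits XOR to 0).

110001000010110100010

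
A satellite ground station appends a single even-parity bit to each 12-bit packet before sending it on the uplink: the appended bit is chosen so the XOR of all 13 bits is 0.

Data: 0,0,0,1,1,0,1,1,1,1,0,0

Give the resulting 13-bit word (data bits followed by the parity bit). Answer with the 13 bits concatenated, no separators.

XOR of the 12 data bits: 0⊕0⊕0⊕1⊕1⊕0⊕1⊕1⊕1⊕1⊕0⊕0 = 0
Parity bit = 0 (so all 13 bits XOR to 0).

0001101111000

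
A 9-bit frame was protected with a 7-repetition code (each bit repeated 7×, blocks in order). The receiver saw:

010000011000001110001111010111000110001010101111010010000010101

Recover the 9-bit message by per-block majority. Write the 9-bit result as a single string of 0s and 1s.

Block 1 (0100000): 1 one → 0
Block 2 (1100000): 2 ones → 0
Block 3 (1110001): 4 ones → 1
Block 4 (1110101): 5 ones → 1
Block 5 (1100011): 4 ones → 1
Block 6 (0001010): 2 ones → 0
Block 7 (1011110): 5 ones → 1
Block 8 (1001000): 2 ones → 0
Block 9 (0010101): 3 ones → 0

001110100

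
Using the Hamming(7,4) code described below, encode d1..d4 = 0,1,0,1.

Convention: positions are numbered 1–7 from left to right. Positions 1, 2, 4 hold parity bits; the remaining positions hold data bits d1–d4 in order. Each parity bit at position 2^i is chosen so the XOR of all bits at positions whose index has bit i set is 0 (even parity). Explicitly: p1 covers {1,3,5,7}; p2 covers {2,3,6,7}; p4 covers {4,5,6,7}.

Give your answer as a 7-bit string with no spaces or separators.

0100101

Place data at non-parity positions: p1 p2 0 p4 1 0 1
p1 (pos 1,3,5,7): XOR of data positions = 0⊕1⊕1 = 0
p2 (pos 2,3,6,7): XOR of data positions = 0⊕0⊕1 = 1
p4 (pos 4,5,6,7): XOR of data positions = 1⊕0⊕1 = 0
Codeword: 0100101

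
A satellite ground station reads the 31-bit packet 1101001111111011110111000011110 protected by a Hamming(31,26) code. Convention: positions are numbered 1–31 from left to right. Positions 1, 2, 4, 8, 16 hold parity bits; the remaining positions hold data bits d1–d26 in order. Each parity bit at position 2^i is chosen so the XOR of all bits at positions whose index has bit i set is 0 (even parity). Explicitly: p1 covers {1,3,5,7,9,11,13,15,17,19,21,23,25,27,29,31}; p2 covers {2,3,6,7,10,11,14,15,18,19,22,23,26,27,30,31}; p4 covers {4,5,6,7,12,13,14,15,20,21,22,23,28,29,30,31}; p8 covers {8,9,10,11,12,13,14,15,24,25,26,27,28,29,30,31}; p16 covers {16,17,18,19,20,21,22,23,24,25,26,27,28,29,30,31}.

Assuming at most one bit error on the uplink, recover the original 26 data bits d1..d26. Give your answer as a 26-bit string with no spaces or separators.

s1 (pos 1,3,5,7,9,11,13,15,17,19,21,23,25,27,29,31): 1⊕0⊕0⊕1⊕1⊕1⊕1⊕1⊕1⊕0⊕1⊕0⊕0⊕1⊕1⊕0 = 0
s2 (pos 2,3,6,7,10,11,14,15,18,19,22,23,26,27,30,31): 1⊕0⊕0⊕1⊕1⊕1⊕0⊕1⊕1⊕0⊕1⊕0⊕0⊕1⊕1⊕0 = 1
s4 (pos 4,5,6,7,12,13,14,15,20,21,22,23,28,29,30,31): 1⊕0⊕0⊕1⊕1⊕1⊕0⊕1⊕1⊕1⊕1⊕0⊕1⊕1⊕1⊕0 = 1
s8 (pos 8,9,10,11,12,13,14,15,24,25,26,27,28,29,30,31): 1⊕1⊕1⊕1⊕1⊕1⊕0⊕1⊕0⊕0⊕0⊕1⊕1⊕1⊕1⊕0 = 1
s16 (pos 16,17,18,19,20,21,22,23,24,25,26,27,28,29,30,31): 1⊕1⊕1⊕0⊕1⊕1⊕1⊕0⊕0⊕0⊕0⊕1⊕1⊕1⊕1⊕0 = 0
Syndrome s16…s1 = 01110 → error at position 14.
Flip position 14: 1101001111111011110111000011110 → 1101001111111111110111000011110
Read data bits from positions 3,5,6,7,9,10,11,12,13,14,15,17,18,19,20,21,22,23,24,25,26,27,28,29,30,31: 00011111111110111000011110

00011111111110111000011110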